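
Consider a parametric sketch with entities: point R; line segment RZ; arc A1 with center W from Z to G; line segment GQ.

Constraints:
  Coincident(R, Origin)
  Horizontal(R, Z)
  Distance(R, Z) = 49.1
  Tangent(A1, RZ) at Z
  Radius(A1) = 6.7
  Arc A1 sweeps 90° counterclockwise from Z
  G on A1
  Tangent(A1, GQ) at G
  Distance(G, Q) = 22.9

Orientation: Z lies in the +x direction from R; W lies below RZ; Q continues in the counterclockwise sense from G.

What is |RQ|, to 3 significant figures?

51.7

R is at the origin; R and Z share the same y with |RZ| = 49.1 and Z on the +x side, so Z = (49.1, 0.00). Since A1 is tangent to RZ there, WZ ⟂ RZ, so W = Z + (0, -6.7) = (49.1, -6.70). On A1, Z sits at bearing 90° from W; a 90° counterclockwise sweep puts G at bearing 180°, so G = W + 6.7·(cos 180°, sin 180°) = (42.4, -6.70). A1 meets GQ tangentially, so WG is at right angles to GQ, so GQ runs along (−sin 180°, cos 180°); with |GQ| = 22.9, Q = (42.4, -29.6). Then |RQ| = |Q − R| = 51.7.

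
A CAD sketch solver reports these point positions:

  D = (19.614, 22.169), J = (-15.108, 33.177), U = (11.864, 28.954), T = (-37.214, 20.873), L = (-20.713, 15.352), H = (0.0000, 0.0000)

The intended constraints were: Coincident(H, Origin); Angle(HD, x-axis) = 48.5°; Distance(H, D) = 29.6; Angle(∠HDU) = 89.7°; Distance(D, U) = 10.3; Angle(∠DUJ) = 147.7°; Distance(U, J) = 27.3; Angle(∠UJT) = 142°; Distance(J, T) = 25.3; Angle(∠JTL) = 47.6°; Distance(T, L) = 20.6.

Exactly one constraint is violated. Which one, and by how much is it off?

Distance(T, L) = 20.6 — off by 3.20.

H = (0.00, 0.00) ✓; HD at 48.50° ✓; |HD| = 29.60 ✓; ∠HDU = 89.70° ✓; |DU| = 10.30 ✓; ∠DUJ = 147.7° ✓; |UJ| = 27.30 ✓; ∠UJT = 142.0° ✓; |JT| = 25.30 ✓; ∠JTL = 47.60° ✓; |TL| = 17.40 ✗.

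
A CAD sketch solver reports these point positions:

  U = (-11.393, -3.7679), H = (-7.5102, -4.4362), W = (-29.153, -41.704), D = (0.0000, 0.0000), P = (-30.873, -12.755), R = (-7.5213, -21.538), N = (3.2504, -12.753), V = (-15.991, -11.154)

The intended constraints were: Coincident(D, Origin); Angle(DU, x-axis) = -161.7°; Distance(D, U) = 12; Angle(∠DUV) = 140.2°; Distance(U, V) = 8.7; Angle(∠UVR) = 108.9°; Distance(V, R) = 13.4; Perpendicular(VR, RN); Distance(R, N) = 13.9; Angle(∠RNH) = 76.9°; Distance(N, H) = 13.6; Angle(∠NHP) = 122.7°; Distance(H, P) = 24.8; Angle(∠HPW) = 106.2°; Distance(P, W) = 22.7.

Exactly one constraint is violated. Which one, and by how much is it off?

Distance(P, W) = 22.7 — off by 6.30.

D = (0.00, 0.00) ✓; DU at -161.7° ✓; |DU| = 12.00 ✓; ∠DUV = 140.2° ✓; |UV| = 8.700 ✓; ∠UVR = 108.9° ✓; |VR| = 13.40 ✓; ∠(VR, RN) = 90.00° ✓; |RN| = 13.90 ✓; ∠RNH = 76.90° ✓; |NH| = 13.60 ✓; ∠NHP = 122.7° ✓; |HP| = 24.80 ✓; ∠HPW = 106.2° ✓; |PW| = 29.00 ✗.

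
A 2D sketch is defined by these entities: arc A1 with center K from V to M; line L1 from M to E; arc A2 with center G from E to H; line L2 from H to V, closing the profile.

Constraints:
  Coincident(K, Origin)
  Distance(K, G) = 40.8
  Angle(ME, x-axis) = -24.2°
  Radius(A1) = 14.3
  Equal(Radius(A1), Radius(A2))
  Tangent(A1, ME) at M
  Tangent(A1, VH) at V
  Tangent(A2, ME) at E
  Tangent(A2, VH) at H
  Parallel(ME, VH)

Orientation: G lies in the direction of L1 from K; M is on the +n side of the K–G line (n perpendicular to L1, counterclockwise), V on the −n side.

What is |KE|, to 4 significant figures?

43.23

The slot axis is L1's direction at -24.2°, so u = (cos -24.2°, sin -24.2°) = (0.9121, -0.4099) and n = (−sin -24.2°, cos -24.2°) = (0.4099, 0.9121). K is at the origin and G lies 40.8 along u from K, so G = 40.8·u = (37.21, -16.72). Tangency of A1 to both parallel lines with radius 14.3 puts M and V at K ± 14.3·n: M = (5.862, 13.04), V = (-5.862, -13.04). Equal radii place E and H the same way about G: E = G + 14.3·n = (43.08, -3.682), H = G − 14.3·n = (31.35, -29.77). Then |KE| = |E − K| = 43.23.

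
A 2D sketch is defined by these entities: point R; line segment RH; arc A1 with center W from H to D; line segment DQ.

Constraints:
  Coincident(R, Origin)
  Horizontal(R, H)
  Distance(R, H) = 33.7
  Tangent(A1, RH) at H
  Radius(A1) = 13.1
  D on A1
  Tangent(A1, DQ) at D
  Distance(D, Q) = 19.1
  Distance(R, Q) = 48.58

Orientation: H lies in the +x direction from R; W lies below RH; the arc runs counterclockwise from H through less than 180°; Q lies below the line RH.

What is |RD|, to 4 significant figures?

30.02

Checks: |RH| = 33.70 ✓; |WD| = 13.10 ✓; ∠(WD, DQ) = 90.00° ✓; |DQ| = 19.10 ✓; |RQ| = 48.58 ✓.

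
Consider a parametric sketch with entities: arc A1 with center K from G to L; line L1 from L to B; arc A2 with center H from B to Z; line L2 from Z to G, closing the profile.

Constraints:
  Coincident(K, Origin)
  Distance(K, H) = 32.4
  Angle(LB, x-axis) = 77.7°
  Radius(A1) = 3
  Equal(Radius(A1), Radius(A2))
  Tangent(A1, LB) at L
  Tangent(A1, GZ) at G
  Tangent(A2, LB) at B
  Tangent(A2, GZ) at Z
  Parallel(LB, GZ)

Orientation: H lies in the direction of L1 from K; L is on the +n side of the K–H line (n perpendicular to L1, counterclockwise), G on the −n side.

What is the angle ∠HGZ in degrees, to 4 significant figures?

5.290°

The slot axis is L1's direction at 77.7°, so u = (cos 77.7°, sin 77.7°) = (0.2130, 0.9770) and n = (−sin 77.7°, cos 77.7°) = (-0.9770, 0.2130). K is at the origin and H lies 32.4 along u from K, so H = 32.4·u = (6.902, 31.66). Tangency of A1 to both parallel lines with radius 3.0 puts L and G at K ± 3.0·n: L = (-2.931, 0.6391), G = (2.931, -0.6391). Equal radii place B and Z the same way about H: B = H + 3.0·n = (3.971, 32.30), Z = H − 3.0·n = (9.833, 31.02). Then cos ∠HGZ = GH·GZ / (|GH||GZ|), giving 5.290°.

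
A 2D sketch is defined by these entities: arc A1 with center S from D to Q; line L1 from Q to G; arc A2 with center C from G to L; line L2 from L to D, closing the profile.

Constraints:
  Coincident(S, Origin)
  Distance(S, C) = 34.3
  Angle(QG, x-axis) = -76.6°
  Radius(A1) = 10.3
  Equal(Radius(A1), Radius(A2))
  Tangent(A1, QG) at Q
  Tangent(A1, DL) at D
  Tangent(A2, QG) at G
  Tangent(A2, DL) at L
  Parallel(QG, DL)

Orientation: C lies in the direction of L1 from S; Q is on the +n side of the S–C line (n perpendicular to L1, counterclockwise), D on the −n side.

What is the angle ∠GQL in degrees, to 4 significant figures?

30.99°

The slot axis is L1's direction at -76.6°, so u = (cos -76.6°, sin -76.6°) = (0.2317, -0.9728) and n = (−sin -76.6°, cos -76.6°) = (0.9728, 0.2317). S is at the origin and C lies 34.3 along u from S, so C = 34.3·u = (7.949, -33.37). Tangency of A1 to both parallel lines with radius 10.3 puts Q and D at S ± 10.3·n: Q = (10.02, 2.387), D = (-10.02, -2.387). Equal radii place G and L the same way about C: G = C + 10.3·n = (17.97, -30.98), L = C − 10.3·n = (-2.071, -35.75). Then cos ∠GQL = QG·QL / (|QG||QL|), giving 30.99°.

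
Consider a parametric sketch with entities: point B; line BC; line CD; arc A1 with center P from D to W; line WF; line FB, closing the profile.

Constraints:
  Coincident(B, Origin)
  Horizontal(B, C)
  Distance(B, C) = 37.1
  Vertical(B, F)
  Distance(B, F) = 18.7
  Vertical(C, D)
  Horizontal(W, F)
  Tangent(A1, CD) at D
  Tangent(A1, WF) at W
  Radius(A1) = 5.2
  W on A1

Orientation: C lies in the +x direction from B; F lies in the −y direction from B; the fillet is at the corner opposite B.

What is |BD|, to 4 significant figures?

39.48

The virtual corner opposite B is at (37.10, -18.70). Since A1 is tangent to CD there, PD ⟂ CD and the tangent condition forces PW to be normal to WF, with radius 5.2, so the center P sits 5.2 in from both sides at P = (31.90, -13.50). That places the tangent points at D = (37.10, -13.50) on CD and W = (31.90, -18.70) on WF. Then |BD| = |D − B| = 39.48.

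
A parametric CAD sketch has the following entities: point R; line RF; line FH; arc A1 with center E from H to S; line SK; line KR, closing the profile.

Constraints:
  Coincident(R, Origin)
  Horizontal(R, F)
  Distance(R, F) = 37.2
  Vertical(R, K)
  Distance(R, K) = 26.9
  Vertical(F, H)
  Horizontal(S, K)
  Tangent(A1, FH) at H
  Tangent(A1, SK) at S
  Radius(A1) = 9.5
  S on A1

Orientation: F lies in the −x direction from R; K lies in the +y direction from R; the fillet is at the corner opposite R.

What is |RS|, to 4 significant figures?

38.61

R is at the origin; RF is horizontal with |RF| = 37.2 and F on the −x side, so F = (-37.20, 0.000). R and K share the same x with |RK| = 26.9 and K on the +y side, so K = (0.000, 26.90). The virtual corner opposite R is at (-37.20, 26.90). Tangency of A1 to FH means the radius EH is perpendicular to FH and since A1 is tangent to SK there, ES ⟂ SK, with radius 9.5, so the center E sits 9.5 in from both sides at E = (-27.70, 17.40). That places the tangent points at H = (-37.20, 17.40) on FH and S = (-27.70, 26.90) on SK. Then |RS| = |S − R| = 38.61.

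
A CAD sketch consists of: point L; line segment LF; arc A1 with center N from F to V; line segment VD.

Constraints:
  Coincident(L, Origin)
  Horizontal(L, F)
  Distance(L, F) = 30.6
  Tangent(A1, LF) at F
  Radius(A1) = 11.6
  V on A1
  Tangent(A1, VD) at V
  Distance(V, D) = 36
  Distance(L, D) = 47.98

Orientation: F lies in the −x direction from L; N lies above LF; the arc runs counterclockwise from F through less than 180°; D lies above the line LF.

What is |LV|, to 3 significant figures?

21.6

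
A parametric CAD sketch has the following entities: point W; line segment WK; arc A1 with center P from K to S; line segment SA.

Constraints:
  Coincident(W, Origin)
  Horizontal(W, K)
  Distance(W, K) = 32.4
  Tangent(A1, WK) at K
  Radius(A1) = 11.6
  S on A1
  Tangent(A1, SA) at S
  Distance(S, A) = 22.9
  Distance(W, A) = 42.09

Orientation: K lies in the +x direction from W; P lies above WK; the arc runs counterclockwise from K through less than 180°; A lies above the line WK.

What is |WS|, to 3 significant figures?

44.9

W is at the origin; WK is horizontal with |WK| = 32.4 and K on the +x side, so K = (32.4, 0.00). Tangency of A1 to WK means the radius PK is perpendicular to WK, so P = K + (0, 11.6) = (32.4, 11.6). Since PS ⟂ SA (tangency), |PA| = √(11.6² + 22.9²) = 25.7 regardless of where S sits on A1. So A lies on both circle(W, 42.09) and circle(P, 25.7); the above-WK intersection is A = (22.8, 35.4). S is the foot of the tangent from A: S = (40.0, 20.3).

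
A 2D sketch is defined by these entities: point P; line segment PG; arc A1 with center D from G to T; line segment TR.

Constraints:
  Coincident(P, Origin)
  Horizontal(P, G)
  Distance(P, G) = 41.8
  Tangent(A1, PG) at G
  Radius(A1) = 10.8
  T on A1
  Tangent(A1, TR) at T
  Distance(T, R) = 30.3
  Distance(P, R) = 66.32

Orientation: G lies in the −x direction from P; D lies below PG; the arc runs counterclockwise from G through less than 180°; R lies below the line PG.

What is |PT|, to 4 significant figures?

53.75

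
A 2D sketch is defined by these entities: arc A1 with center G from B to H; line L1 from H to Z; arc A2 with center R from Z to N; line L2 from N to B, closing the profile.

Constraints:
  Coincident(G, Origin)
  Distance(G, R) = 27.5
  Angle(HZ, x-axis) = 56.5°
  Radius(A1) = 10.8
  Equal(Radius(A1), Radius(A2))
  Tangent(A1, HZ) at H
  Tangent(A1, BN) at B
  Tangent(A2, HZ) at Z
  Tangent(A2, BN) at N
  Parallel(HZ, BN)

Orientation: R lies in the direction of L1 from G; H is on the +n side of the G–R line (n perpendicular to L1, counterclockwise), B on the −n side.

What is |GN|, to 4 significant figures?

29.54

The slot axis is L1's direction at 56.5°, so u = (cos 56.5°, sin 56.5°) = (0.5519, 0.8339) and n = (−sin 56.5°, cos 56.5°) = (-0.8339, 0.5519). G is at the origin and R lies 27.5 along u from G, so R = 27.5·u = (15.18, 22.93). Tangency of A1 to both parallel lines with radius 10.8 puts H and B at G ± 10.8·n: H = (-9.006, 5.961), B = (9.006, -5.961). Equal radii place Z and N the same way about R: Z = R + 10.8·n = (6.172, 28.89), N = R − 10.8·n = (24.18, 16.97). Then |GN| = |N − G| = 29.54.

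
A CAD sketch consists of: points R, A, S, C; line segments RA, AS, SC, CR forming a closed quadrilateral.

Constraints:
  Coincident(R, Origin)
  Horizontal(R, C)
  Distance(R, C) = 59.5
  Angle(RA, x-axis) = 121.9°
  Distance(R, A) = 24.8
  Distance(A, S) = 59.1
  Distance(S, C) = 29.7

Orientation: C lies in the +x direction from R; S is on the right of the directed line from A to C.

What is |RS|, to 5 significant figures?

36.940

R is at the origin; RC is horizontal with |RC| = 59.5 and C in +x, so C = (59.5, 0). RA runs at 121.9° with |RA| = 24.8, so A = (-13.105, 21.054). S is determined by |AS| = 59.1 and |SC| = 29.7 together: it lies at the intersection of circle(A, 59.1) and circle(C, 29.7). With |AC| = 75.596, the foot of the radical line on AC is 55.066 from A and the perpendicular offset is √(59.1² − 55.066²) = 21.461. Taking the right-of-AC solution: S = (33.804, -14.894).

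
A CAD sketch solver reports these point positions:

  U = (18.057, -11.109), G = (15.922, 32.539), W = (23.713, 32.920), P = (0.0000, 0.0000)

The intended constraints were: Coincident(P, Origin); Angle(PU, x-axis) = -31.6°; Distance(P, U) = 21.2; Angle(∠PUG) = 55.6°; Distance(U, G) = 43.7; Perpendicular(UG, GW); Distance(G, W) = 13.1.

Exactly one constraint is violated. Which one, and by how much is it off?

Distance(G, W) = 13.1 — off by 5.30.

P = (0.00, 0.00) ✓; PU at -31.60° ✓; |PU| = 21.20 ✓; ∠PUG = 55.60° ✓; |UG| = 43.70 ✓; ∠(UG, GW) = 90.00° ✓; |GW| = 7.800 ✗.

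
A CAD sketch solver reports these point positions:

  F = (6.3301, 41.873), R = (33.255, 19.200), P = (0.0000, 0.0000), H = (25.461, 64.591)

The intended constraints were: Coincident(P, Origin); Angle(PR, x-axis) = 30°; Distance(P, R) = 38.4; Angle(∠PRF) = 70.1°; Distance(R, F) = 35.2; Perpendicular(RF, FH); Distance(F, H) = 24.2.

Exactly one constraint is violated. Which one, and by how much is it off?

Distance(F, H) = 24.2 — off by 5.50.

P = (0.00, 0.00) ✓; PR at 30.00° ✓; |PR| = 38.40 ✓; ∠PRF = 70.10° ✓; |RF| = 35.20 ✓; ∠(RF, FH) = 90.00° ✓; |FH| = 29.70 ✗.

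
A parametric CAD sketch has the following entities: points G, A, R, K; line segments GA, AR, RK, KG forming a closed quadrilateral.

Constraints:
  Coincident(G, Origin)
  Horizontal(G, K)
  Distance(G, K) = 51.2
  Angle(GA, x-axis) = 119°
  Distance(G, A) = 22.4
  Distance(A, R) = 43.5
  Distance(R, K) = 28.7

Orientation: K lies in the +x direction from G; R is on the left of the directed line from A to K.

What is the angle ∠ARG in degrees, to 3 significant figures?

30.9°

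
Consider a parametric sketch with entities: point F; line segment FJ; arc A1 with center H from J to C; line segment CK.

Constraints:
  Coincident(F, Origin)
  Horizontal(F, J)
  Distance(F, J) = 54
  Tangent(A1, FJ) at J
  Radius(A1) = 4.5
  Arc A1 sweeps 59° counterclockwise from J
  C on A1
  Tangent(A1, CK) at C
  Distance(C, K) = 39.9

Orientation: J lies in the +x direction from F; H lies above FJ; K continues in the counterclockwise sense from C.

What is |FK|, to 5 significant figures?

86.438

On A1, J sits at bearing -90° from H; a 59° counterclockwise sweep puts C at bearing -31°, so C = H + 4.5·(cos -31°, sin -31°) = (57.857, 2.1823). Tangency of A1 to CK means the radius HC is perpendicular to CK, so CK runs along (−sin -31°, cos -31°); with |CK| = 39.9, K = (78.407, 36.383). Then |FK| = |K − F| = 86.438.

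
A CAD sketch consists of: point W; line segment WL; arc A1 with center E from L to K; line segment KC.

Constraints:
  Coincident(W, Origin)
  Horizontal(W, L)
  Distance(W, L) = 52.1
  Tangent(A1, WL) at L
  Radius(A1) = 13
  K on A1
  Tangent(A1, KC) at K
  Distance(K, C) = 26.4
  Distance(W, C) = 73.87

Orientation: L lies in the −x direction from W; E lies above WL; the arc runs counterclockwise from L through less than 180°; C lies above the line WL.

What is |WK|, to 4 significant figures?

48.29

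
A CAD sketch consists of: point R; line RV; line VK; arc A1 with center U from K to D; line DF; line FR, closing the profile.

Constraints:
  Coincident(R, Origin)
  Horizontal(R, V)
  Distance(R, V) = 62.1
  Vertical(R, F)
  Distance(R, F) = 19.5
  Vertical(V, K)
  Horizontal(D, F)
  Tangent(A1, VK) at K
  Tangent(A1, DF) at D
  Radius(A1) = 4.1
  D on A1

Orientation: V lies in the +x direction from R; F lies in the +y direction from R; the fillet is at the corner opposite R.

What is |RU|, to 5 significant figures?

60.010

R and F share the same x with |RF| = 19.5 and F on the +y side, so F = (0.0000, 19.500). The virtual corner opposite R is at (62.100, 19.500). A1 meets VK tangentially, so UK is at right angles to VK and the tangent condition forces UD to be normal to DF, with radius 4.1, so the center U sits 4.1 in from both sides at U = (58.000, 15.400). Then |RU| = |U − R| = 60.010.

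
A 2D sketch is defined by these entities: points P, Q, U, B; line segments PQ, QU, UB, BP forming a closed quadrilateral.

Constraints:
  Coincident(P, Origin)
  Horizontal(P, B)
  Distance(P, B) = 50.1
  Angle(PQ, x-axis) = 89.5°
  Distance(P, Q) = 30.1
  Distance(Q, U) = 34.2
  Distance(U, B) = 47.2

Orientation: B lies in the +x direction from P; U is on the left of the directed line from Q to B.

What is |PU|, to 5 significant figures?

53.831

P is at the origin; P and B share the same y with |PB| = 50.1 and B in +x, so B = (50.1, 0). PQ runs at 89.5° with |PQ| = 30.1, so Q = (0.26267, 30.099). U is determined by |QU| = 34.2 and |UB| = 47.2 together: it lies at the intersection of circle(Q, 34.2) and circle(B, 47.2). With |QB| = 58.221, the foot of the radical line on QB is 20.023 from Q and the perpendicular offset is √(34.2² − 20.023²) = 27.726. Taking the left-of-QB solution: U = (31.736, 43.481).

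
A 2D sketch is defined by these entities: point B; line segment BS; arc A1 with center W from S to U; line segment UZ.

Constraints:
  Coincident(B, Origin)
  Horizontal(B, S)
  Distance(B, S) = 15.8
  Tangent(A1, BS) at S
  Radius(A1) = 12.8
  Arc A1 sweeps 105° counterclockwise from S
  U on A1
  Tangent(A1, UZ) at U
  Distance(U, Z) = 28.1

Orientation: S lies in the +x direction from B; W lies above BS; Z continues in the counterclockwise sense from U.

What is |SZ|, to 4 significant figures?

43.55

B is at the origin; BS is horizontal with |BS| = 15.8 and S on the +x side, so S = (15.80, 0.000). The tangent condition forces WS to be normal to BS, so W = S + (0, 12.8) = (15.80, 12.80). On A1, S sits at bearing -90° from W; a 105° counterclockwise sweep puts U at bearing 15°, so U = W + 12.8·(cos 15°, sin 15°) = (28.16, 16.11). A1 meets UZ tangentially, so WU is at right angles to UZ, so UZ runs along (−sin 15°, cos 15°); with |UZ| = 28.1, Z = (20.89, 43.26). Then |SZ| = |Z − S| = 43.55.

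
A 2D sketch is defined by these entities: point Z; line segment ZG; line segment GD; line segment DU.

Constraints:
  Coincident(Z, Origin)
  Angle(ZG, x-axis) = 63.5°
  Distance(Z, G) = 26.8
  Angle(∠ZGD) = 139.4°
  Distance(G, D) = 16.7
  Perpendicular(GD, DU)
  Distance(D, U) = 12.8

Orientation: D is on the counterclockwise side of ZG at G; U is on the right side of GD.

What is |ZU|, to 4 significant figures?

47.82

Z is at the origin; ZG runs at 63.5° with length 26.8, so G = 26.8·(cos 63.5°, sin 63.5°) = (11.96, 23.98). ∠ZGD = 139.4°, so GD runs at 63.5° + (180° − 139.4°) = 104.1° from the x-axis; with |GD| = 16.7, D = G + 16.7·(cos 104.1°, sin 104.1°) = (7.890, 40.18). GD ⟂ DU; with |DU| = 12.8 on the right of GD, U = D + 12.8·(0.9699, 0.2436) = (20.30, 43.30). Then |ZU| = |U − Z| = 47.82.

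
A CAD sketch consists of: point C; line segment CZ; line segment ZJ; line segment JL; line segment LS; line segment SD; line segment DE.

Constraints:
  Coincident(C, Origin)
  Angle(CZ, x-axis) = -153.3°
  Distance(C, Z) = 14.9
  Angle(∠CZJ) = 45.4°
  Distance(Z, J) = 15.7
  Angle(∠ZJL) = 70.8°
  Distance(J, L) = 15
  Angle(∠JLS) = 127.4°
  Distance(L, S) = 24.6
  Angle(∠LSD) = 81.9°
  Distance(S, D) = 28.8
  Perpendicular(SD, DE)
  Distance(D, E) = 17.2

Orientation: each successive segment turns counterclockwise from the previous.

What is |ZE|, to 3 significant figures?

9.55

∠LSD = 81.9° gives SD at -119° from the x-axis; with |SD| = 28.8, D = (-32.1, -7.20). SD ⟂ DE, so DE runs at -28.8°; with |DE| = 17.2, E = (-17.0, -15.5). Then |ZE| = |E − Z| = 9.55.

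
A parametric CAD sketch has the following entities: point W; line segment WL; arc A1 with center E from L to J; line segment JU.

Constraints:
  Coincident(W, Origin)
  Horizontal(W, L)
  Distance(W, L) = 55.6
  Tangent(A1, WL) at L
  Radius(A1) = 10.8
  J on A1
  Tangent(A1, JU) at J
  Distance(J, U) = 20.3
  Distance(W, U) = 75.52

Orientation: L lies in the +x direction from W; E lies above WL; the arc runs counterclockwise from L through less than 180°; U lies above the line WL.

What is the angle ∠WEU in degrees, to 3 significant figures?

139°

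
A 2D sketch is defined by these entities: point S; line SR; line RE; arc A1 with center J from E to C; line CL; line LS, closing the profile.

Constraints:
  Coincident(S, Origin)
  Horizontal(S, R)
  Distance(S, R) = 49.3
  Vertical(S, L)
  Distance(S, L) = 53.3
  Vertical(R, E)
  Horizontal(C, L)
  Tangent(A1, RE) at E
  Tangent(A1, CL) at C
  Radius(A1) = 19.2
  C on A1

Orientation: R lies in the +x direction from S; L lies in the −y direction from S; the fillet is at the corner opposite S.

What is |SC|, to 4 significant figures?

61.21

The virtual corner opposite S is at (49.30, -53.30). A1 meets RE tangentially, so JE is at right angles to RE and the tangent condition forces JC to be normal to CL, with radius 19.2, so the center J sits 19.2 in from both sides at J = (30.10, -34.10). That places the tangent points at E = (49.30, -34.10) on RE and C = (30.10, -53.30) on CL. Then |SC| = |C − S| = 61.21.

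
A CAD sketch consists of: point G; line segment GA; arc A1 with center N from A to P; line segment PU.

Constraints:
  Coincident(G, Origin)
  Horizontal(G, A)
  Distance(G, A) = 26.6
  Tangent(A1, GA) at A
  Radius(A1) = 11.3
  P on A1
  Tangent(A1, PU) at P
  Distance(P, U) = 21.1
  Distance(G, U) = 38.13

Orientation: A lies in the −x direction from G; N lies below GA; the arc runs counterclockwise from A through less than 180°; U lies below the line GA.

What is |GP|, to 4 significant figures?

39.35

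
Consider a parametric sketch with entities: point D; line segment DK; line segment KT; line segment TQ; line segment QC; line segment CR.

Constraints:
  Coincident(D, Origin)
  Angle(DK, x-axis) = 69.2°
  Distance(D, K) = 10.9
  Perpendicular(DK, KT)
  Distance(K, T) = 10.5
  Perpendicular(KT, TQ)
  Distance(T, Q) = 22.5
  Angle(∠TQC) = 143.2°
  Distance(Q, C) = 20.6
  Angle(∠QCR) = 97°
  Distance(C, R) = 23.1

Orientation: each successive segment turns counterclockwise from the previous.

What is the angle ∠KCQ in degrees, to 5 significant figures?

34.099°

KT is perpendicular to TQ, so TQ runs at -110.80°; with |TQ| = 22.5, Q = (-13.935, -7.1154). ∠TQC = 143.2° gives QC at -74.000° from the x-axis; with |QC| = 20.6, C = (-8.2568, -26.917). Then cos ∠KCQ = CK·CQ / (|CK||CQ|), giving 34.099°.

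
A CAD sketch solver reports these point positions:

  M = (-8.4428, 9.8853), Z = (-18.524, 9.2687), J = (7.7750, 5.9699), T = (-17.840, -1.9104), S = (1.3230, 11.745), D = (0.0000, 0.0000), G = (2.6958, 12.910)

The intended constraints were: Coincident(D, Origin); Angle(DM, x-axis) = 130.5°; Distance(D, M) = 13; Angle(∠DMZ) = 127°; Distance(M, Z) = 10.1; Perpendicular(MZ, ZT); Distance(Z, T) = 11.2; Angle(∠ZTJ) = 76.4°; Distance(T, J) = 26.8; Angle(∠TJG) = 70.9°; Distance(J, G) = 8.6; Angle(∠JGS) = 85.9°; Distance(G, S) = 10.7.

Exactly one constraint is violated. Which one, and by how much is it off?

Distance(G, S) = 10.7 — off by 8.90.

D = (0.00, 0.00) ✓; DM at 130.5° ✓; |DM| = 13.00 ✓; ∠DMZ = 127.0° ✓; |MZ| = 10.10 ✓; ∠(MZ, ZT) = 90.00° ✓; |ZT| = 11.20 ✓; ∠ZTJ = 76.40° ✓; |TJ| = 26.80 ✓; ∠TJG = 70.90° ✓; |JG| = 8.600 ✓; ∠JGS = 85.88° ✓; |GS| = 1.801 ✗.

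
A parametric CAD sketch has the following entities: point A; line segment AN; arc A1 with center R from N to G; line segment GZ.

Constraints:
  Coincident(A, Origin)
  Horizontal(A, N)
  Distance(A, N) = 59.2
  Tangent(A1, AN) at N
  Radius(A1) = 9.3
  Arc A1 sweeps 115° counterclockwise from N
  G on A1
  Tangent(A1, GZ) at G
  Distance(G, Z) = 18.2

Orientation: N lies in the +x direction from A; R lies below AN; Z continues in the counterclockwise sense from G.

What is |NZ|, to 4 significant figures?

29.73

A is at the origin; A and N share the same y with |AN| = 59.2 and N on the +x side, so N = (59.20, 0.000). Since A1 is tangent to AN there, RN ⟂ AN, so R = N + (0, -9.3) = (59.20, -9.300). On A1, N sits at bearing 90° from R; a 115° counterclockwise sweep puts G at bearing 205°, so G = R + 9.3·(cos 205°, sin 205°) = (50.77, -13.23). A1 meets GZ tangentially, so RG is at right angles to GZ, so GZ runs along (−sin 205°, cos 205°); with |GZ| = 18.2, Z = (58.46, -29.73). Then |NZ| = |Z − N| = 29.73.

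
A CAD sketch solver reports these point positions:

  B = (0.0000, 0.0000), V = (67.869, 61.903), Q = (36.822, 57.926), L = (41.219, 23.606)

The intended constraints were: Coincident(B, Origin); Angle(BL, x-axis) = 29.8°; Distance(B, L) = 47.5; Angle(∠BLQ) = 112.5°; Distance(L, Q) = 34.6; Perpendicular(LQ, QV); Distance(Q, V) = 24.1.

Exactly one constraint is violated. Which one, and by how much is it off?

Distance(Q, V) = 24.1 — off by 7.20.

B = (0.00, 0.00) ✓; BL at 29.80° ✓; |BL| = 47.50 ✓; ∠BLQ = 112.5° ✓; |LQ| = 34.60 ✓; ∠(LQ, QV) = 90.00° ✓; |QV| = 31.30 ✗.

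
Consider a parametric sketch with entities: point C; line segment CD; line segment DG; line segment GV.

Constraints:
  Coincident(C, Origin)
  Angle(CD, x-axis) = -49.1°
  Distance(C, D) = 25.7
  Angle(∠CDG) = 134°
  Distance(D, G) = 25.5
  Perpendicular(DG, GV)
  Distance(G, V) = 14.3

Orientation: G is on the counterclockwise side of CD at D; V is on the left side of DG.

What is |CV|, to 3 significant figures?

43.6

C is at the origin; CD runs at -49.1° with length 25.7, so D = 25.7·(cos -49.1°, sin -49.1°) = (16.8, -19.4). ∠CDG = 134.0°, so DG runs at -49.1° + (180° − 134.0°) = -3.10° from the x-axis; with |DG| = 25.5, G = D + 25.5·(cos -3.10°, sin -3.10°) = (42.3, -20.8). DG is perpendicular to GV; with |GV| = 14.3 on the left of DG, V = G + 14.3·(0.0541, 0.999) = (43.1, -6.53). Then |CV| = |V − C| = 43.6.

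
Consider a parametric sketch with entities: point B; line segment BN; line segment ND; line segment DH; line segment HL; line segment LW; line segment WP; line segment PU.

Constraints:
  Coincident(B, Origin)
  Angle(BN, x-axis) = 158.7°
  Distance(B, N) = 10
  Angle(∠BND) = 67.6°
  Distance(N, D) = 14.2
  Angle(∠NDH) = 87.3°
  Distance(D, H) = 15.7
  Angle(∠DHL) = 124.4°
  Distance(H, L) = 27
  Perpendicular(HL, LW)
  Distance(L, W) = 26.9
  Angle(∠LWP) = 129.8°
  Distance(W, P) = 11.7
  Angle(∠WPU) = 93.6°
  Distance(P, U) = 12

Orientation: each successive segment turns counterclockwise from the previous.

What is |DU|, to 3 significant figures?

22.6

B is at the origin; BN runs at 158.7° with length 10.0, so N = (-9.32, 3.63). ∠BND = 67.6° gives ND at -88.9° from the x-axis; with |ND| = 14.2, D = (-9.04, -10.6). ∠NDH = 87.3° gives DH at 3.80° from the x-axis; with |DH| = 15.7, H = (6.62, -9.52). ∠DHL = 124.4° gives HL at 59.4° from the x-axis; with |HL| = 27.0, L = (20.4, 13.7). The perpendicularity gives LW at right angles to HL, so LW runs at 149°; with |LW| = 26.9, W = (-2.79, 27.4). ∠LWP = 129.8° gives WP at -160° from the x-axis; with |WP| = 11.7, P = (-13.8, 23.5). ∠WPU = 93.6° gives PU at -74.0° from the x-axis; with |PU| = 12.0, U = (-10.5, 11.9). Then |DU| = |U − D| = 22.6.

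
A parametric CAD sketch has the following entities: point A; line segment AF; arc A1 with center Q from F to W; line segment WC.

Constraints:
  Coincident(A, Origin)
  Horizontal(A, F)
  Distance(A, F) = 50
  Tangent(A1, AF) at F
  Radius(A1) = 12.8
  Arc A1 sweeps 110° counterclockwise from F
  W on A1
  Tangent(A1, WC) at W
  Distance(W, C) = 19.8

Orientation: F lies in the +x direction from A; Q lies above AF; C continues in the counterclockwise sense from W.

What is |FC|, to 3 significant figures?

36.2

On A1, F sits at bearing -90° from Q; a 110° counterclockwise sweep puts W at bearing 20°, so W = Q + 12.8·(cos 20°, sin 20°) = (62.0, 17.2). Since A1 is tangent to WC there, QW ⟂ WC, so WC runs along (−sin 20°, cos 20°); with |WC| = 19.8, C = (55.3, 35.8). Then |FC| = |C − F| = 36.2.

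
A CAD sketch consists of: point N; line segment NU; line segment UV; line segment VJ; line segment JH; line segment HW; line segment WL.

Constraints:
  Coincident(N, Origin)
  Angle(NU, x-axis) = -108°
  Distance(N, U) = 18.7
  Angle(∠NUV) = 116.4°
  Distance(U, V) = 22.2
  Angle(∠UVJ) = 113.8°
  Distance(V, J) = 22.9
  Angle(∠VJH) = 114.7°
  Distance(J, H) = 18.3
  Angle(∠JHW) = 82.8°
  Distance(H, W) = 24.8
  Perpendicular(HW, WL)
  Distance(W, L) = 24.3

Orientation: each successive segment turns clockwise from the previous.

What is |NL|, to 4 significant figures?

33.94

N is at the origin; NU runs at -108.0° with length 18.7, so U = (-5.779, -17.78). ∠NUV = 116.4° gives UV at -171.6° from the x-axis; with |UV| = 22.2, V = (-27.74, -21.03). ∠UVJ = 113.8° gives VJ at 122.2° from the x-axis; with |VJ| = 22.9, J = (-39.94, -1.650). ∠VJH = 114.7° gives JH at 56.90° from the x-axis; with |JH| = 18.3, H = (-29.95, 13.68). ∠JHW = 82.8° gives HW at -40.30° from the x-axis; with |HW| = 24.8, W = (-11.04, -2.360). HW is perpendicular to WL, so WL runs at -130.3°; with |WL| = 24.3, L = (-26.75, -20.89). Then |NL| = |L − N| = 33.94.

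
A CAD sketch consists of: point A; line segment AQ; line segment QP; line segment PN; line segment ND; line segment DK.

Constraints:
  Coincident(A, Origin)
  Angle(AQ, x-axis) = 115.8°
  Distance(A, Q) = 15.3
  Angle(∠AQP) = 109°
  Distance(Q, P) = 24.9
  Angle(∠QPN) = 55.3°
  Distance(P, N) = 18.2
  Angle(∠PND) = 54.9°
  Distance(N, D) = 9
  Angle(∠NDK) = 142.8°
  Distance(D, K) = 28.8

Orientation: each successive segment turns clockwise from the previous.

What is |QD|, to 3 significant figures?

13.2

A is at the origin; AQ runs at 115.8° with length 15.3, so Q = (-6.66, 13.8). ∠AQP = 109.0° gives QP at 44.8° from the x-axis; with |QP| = 24.9, P = (11.0, 31.3). ∠QPN = 55.3° gives PN at -79.9° from the x-axis; with |PN| = 18.2, N = (14.2, 13.4). ∠PND = 54.9° gives ND at 155° from the x-axis; with |ND| = 9.0, D = (6.04, 17.2). Then |QD| = |D − Q| = 13.2.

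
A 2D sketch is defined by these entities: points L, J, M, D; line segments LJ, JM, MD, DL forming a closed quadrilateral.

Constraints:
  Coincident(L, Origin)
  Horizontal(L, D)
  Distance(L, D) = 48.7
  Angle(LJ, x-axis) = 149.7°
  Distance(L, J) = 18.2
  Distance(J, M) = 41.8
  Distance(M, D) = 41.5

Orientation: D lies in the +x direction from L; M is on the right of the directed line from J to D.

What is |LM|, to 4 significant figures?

24.86

Checks: |JM| = 41.80 ✓; |MD| = 41.50 ✓.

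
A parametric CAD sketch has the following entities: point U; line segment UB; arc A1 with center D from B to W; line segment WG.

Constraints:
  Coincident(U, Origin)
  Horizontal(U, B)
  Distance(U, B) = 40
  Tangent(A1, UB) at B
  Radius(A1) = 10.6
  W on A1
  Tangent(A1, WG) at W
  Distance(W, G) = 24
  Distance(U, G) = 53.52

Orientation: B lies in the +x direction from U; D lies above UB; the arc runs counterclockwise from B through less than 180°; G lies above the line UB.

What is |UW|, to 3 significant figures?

51.8

U is at the origin; U and B share the same y with |UB| = 40.0 and B on the +x side, so B = (40.0, 0.00). Tangency of A1 to UB means the radius DB is perpendicular to UB, so D = B + (0, 10.6) = (40.0, 10.6). Since DW ⟂ WG (tangency), |DG| = √(10.6² + 24.0²) = 26.2 regardless of where W sits on A1. So G lies on both circle(U, 53.52) and circle(D, 26.2); the above-UB intersection is G = (38.8, 36.8). W is the foot of the tangent from G: W = (49.5, 15.3).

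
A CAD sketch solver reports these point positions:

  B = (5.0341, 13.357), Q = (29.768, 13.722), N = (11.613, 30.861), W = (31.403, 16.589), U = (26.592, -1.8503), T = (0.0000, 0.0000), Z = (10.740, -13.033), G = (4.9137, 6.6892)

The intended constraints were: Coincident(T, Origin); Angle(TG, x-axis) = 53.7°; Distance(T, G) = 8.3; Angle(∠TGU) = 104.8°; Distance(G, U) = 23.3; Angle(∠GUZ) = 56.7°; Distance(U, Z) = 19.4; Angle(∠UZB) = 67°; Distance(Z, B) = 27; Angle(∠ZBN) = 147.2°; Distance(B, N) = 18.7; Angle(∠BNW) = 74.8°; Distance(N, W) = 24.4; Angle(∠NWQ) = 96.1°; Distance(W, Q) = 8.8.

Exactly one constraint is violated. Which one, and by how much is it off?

Distance(W, Q) = 8.8 — off by 5.50.

T = (0.00, 0.00) ✓; TG at 53.70° ✓; |TG| = 8.300 ✓; ∠TGU = 104.8° ✓; |GU| = 23.30 ✓; ∠GUZ = 56.70° ✓; |UZ| = 19.40 ✓; ∠UZB = 67.00° ✓; |ZB| = 27.00 ✓; ∠ZBN = 147.2° ✓; |BN| = 18.70 ✓; ∠BNW = 74.80° ✓; |NW| = 24.40 ✓; ∠NWQ = 96.10° ✓; |WQ| = 3.300 ✗.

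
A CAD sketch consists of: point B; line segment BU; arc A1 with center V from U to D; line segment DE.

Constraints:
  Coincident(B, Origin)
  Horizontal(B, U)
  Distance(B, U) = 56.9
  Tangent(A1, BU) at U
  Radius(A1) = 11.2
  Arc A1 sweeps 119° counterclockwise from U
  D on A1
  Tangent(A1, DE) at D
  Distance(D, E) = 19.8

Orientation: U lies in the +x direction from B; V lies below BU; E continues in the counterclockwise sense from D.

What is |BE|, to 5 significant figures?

66.089

B is at the origin; B and U share the same y with |BU| = 56.9 and U on the +x side, so U = (56.900, 0.0000). Tangency of A1 to BU means the radius VU is perpendicular to BU, so V = U + (0, -11.2) = (56.900, -11.200). On A1, U sits at bearing 90° from V; a 119° counterclockwise sweep puts D at bearing 209°, so D = V + 11.2·(cos 209°, sin 209°) = (47.104, -16.630). A1 meets DE tangentially, so VD is at right angles to DE, so DE runs along (−sin 209°, cos 209°); with |DE| = 19.8, E = (56.703, -33.947). Then |BE| = |E − B| = 66.089.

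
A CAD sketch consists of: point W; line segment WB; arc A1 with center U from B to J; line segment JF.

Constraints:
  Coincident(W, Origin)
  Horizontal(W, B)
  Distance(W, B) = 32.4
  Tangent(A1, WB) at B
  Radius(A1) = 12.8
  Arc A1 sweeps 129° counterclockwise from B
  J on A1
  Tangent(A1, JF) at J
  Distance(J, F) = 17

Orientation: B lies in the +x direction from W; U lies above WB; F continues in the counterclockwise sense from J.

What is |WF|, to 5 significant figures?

46.500

W is at the origin; WB is horizontal with |WB| = 32.4 and B on the +x side, so B = (32.400, 0.0000). Since A1 is tangent to WB there, UB ⟂ WB, so U = B + (0, 12.8) = (32.400, 12.800). On A1, B sits at bearing -90° from U; a 129° counterclockwise sweep puts J at bearing 39°, so J = U + 12.8·(cos 39°, sin 39°) = (42.347, 20.855). A1 meets JF tangentially, so UJ is at right angles to JF, so JF runs along (−sin 39°, cos 39°); with |JF| = 17.0, F = (31.649, 34.067). Then |WF| = |F − W| = 46.500.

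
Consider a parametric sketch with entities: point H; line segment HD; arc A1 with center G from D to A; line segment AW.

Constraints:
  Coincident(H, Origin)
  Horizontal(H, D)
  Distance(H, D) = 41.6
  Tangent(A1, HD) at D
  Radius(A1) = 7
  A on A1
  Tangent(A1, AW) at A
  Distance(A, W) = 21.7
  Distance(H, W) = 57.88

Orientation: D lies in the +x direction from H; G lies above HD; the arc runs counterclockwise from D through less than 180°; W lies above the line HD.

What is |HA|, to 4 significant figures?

48.97

Checks: ∠(GD, DH) = 90.00° ✓; |GD| = 7.000 ✓; |GA| = 7.000 ✓; ∠(GA, AW) = 90.00° ✓; |AW| = 21.70 ✓; |HW| = 57.88 ✓.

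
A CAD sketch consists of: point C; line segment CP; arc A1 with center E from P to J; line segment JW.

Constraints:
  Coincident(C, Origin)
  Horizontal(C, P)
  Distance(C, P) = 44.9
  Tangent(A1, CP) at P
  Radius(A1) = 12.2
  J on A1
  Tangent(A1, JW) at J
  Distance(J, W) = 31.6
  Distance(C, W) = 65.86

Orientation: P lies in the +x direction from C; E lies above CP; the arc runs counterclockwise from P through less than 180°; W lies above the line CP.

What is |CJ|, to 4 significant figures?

58.72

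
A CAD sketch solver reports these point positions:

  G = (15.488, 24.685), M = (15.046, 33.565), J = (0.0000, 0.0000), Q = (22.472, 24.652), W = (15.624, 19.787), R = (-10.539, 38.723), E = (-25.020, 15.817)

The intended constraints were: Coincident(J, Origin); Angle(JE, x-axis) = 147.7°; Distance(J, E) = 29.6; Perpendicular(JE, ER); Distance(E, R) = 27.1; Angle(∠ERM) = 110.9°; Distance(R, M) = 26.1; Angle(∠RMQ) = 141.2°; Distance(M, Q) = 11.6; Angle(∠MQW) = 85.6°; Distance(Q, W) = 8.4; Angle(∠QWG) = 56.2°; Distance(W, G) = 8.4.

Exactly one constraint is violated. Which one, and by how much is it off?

Distance(W, G) = 8.4 — off by 3.50.

J = (0.00, 0.00) ✓; JE at 147.7° ✓; |JE| = 29.60 ✓; ∠(JE, ER) = 90.00° ✓; |ER| = 27.10 ✓; ∠ERM = 110.9° ✓; |RM| = 26.10 ✓; ∠RMQ = 141.2° ✓; |MQ| = 11.60 ✓; ∠MQW = 85.59° ✓; |QW| = 8.400 ✓; ∠QWG = 56.20° ✓; |WG| = 4.900 ✗.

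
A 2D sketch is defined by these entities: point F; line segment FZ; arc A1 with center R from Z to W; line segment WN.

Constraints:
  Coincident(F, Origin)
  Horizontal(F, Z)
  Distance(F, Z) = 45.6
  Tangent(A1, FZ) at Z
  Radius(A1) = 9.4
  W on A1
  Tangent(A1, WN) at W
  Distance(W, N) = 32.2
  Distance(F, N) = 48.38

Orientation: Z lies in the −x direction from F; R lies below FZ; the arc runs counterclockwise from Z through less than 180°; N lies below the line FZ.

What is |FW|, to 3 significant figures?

54.6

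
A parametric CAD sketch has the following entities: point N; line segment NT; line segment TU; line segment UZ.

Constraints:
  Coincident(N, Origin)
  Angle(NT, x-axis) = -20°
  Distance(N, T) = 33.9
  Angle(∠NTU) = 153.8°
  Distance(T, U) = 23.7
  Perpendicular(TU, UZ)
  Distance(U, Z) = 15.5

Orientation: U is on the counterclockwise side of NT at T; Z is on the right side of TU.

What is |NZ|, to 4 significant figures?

62.10

N is at the origin; NT runs at -20.0° with length 33.9, so T = 33.9·(cos -20.0°, sin -20.0°) = (31.86, -11.59). ∠NTU = 153.8°, so TU runs at -20.0° + (180° − 153.8°) = 6.200° from the x-axis; with |TU| = 23.7, U = T + 23.7·(cos 6.200°, sin 6.200°) = (55.42, -9.035). The perpendicularity gives UZ at right angles to TU; with |UZ| = 15.5 on the right of TU, Z = U + 15.5·(0.1080, -0.9942) = (57.09, -24.44). Then |NZ| = |Z − N| = 62.10.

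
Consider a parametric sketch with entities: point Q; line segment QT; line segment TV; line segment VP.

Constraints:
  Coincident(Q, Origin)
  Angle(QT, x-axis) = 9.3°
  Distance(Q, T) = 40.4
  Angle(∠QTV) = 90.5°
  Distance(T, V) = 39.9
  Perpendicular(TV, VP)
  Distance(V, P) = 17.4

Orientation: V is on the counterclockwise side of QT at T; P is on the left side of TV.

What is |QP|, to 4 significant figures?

46.36

Q is at the origin; QT runs at 9.3° with length 40.4, so T = 40.4·(cos 9.3°, sin 9.3°) = (39.87, 6.529). ∠QTV = 90.5°, so TV runs at 9.3° + (180° − 90.5°) = 98.80° from the x-axis; with |TV| = 39.9, V = T + 39.9·(cos 98.80°, sin 98.80°) = (33.76, 45.96). TV is perpendicular to VP; with |VP| = 17.4 on the left of TV, P = V + 17.4·(-0.9882, -0.1530) = (16.57, 43.30). Then |QP| = |P − Q| = 46.36.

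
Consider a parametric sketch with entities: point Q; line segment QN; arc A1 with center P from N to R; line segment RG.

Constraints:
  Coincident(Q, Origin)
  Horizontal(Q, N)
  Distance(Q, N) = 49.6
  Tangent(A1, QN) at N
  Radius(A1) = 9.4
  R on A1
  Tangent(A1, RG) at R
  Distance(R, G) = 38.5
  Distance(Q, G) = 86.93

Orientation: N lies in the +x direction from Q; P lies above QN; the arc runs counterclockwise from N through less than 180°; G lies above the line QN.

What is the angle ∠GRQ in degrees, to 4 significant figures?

128.8°

Q is at the origin; QN is horizontal with |QN| = 49.6 and N on the +x side, so N = (49.60, 0.000). Since A1 is tangent to QN there, PN ⟂ QN, so P = N + (0, 9.4) = (49.60, 9.400). Since PR ⟂ RG (tangency), |PG| = √(9.4² + 38.5²) = 39.63 regardless of where R sits on A1. So G lies on both circle(Q, 86.93) and circle(P, 39.63); the above-QN intersection is G = (79.28, 35.67). R is the foot of the tangent from G: R = (57.32, 4.040).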